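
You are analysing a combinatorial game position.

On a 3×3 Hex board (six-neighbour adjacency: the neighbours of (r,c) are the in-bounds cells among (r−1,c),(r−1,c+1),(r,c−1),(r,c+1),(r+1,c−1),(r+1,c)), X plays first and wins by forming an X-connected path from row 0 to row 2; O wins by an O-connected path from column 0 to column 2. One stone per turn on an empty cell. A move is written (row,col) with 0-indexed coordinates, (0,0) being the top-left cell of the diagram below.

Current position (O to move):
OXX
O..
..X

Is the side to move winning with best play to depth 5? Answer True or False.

O winning at [OXX/O../..X]: False

[OXX/O../..X] O move#1: (1,1):-1/OXX/OO./..X*, (1,2):-1/OXX/O.O/..X, (2,0):-1/OXX/O../O.X, (2,1):-1/OXX/O../.OX
[OXX/OO./..X] X move#2: (1,2):+1/OXX/OOX/..X*, (2,0):-1/OXX/OO./X.X, (2,1):-1/OXX/OO./.XX
[OXX/OOX/..X] end (terminal -1, O#3); searched OXX/O../..X to 5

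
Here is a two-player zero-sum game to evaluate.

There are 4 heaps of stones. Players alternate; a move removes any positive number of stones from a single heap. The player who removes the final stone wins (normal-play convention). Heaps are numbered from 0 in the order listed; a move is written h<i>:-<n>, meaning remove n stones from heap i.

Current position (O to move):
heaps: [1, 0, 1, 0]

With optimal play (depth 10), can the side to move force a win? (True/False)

ply 1, O at (1,0,1,0) | h0:-1=-1→(0,0,1,0)*; h2:-1=-1→(1,0,0,0)
ply 2, X at (0,0,1,0) | h2:-1=+1→(0,0,0,0)*
ply 3: (0,0,0,0) is terminal -1 (O); from (1,0,1,0) depth 10

O winning at [(1,0,1,0)]: False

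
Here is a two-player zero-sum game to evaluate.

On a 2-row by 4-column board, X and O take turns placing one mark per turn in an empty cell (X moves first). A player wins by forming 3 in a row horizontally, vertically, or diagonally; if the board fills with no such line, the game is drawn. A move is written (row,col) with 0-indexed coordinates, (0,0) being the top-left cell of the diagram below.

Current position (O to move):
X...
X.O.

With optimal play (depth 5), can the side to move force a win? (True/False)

ply 1, O at X.../X.O. | (0,1)=+0→XO../X.O.*; (0,2)=+0→X.O./X.O.; (0,3)=+0→X..O/X.O.; (1,1)=+0→X.../XOO.; (1,3)=+0→X.../X.OO
ply 2, X at XO../X.O. | (0,2)=+0→XOX./X.O.*; (0,3)=+0→XO.X/X.O.; (1,1)=+0→XO../XXO.; (1,3)=+0→XO../X.OX
ply 3, O at XOX./X.O. | (0,3)=+0→XOXO/X.O.*; (1,1)=+0→XOX./XOO.; (1,3)=+0→XOX./X.OO
ply 4, X at XOXO/X.O. | (1,1)=+0→XOXO/XXO.*; (1,3)=+0→XOXO/X.OX
ply 5, O at XOXO/XXO. | (1,3)=+0→XOXO/XXOO*
ply 6: XOXO/XXOO is terminal +0 (X); from X.../X.O. depth 5

O winning at [X.../X.O.]: False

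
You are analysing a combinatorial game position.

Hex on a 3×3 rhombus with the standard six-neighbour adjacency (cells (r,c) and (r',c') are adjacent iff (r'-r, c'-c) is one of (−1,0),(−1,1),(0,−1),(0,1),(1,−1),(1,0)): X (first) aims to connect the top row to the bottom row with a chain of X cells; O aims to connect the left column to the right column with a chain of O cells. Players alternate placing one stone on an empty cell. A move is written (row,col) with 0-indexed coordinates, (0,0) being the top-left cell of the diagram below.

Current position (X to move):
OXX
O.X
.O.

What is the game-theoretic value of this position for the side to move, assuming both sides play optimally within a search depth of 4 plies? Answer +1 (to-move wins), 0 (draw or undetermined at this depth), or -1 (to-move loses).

value(OXX/O.X/.O., X) = +1

ply 1, X at OXX/O.X/.O. | (1,1)=+1→OXX/OXX/.O.*; (2,0)=+1→OXX/O.X/XO.; (2,2)=+1→OXX/O.X/.OX
ply 2, O at OXX/OXX/.O. | (2,0)=-1→OXX/OXX/OO.*; (2,2)=-1→OXX/OXX/.OO
ply 3, X at OXX/OXX/OO. | (2,2)=+1→OXX/OXX/OOX*
ply 4: OXX/OXX/OOX is terminal -1 (O); from OXX/O.X/.O. depth 4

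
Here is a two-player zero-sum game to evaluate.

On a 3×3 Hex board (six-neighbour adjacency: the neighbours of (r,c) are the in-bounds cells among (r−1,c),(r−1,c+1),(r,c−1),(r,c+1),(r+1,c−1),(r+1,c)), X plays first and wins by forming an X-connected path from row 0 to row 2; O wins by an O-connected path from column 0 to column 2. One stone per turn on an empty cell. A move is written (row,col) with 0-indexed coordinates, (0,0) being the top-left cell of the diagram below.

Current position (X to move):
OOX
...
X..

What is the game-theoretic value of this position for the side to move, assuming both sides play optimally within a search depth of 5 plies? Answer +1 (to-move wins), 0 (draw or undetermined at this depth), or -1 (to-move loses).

ply 1, X at OOX/.../X.. | (1,0)=+1→OOX/X../X..*; (1,1)=+1→OOX/.X./X..; (1,2)=+1→OOX/..X/X..; (2,1)=+1→OOX/.../XX.; (2,2)=+1→OOX/.../X.X
ply 2, O at OOX/X../X.. | (1,1)=-1→OOX/XO./X..*; (1,2)=-1→OOX/X.O/X..; (2,1)=-1→OOX/X../XO.; (2,2)=-1→OOX/X../X.O
ply 3, X at OOX/XO./X.. | (1,2)=+1→OOX/XOX/X..*; (2,1)=-1→OOX/XO./XX.; (2,2)=-1→OOX/XO./X.X
ply 4, O at OOX/XOX/X.. | (2,1)=-1→OOX/XOX/XO.*; (2,2)=-1→OOX/XOX/X.O
ply 5, X at OOX/XOX/XO. | (2,2)=+1→OOX/XOX/XOX*
ply 6: OOX/XOX/XOX is terminal -1 (O); from OOX/.../X.. depth 5

value(OOX/.../X.., X) = +1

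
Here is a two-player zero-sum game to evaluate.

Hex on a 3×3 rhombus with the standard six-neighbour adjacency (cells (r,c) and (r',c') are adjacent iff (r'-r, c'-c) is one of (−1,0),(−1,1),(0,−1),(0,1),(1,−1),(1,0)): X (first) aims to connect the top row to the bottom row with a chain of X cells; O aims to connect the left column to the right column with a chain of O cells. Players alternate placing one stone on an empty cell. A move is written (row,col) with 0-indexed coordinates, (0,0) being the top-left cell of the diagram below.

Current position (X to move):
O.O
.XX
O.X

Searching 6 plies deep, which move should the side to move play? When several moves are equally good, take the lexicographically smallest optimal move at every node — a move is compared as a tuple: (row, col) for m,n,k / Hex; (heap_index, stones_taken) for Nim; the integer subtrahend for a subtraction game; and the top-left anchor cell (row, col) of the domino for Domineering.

p1 X@[O.O/.XX/O.X]: (0,1)[OXO/.XX/O.X]+1* (1,0)[O.O/XXX/O.X]-1 (2,1)[O.O/.XX/OXX]-1
p2 O@[OXO/.XX/O.X] terminal -1; root [O.O/.XX/O.X] d6

X's best at [O.O/.XX/O.X]: (0,1)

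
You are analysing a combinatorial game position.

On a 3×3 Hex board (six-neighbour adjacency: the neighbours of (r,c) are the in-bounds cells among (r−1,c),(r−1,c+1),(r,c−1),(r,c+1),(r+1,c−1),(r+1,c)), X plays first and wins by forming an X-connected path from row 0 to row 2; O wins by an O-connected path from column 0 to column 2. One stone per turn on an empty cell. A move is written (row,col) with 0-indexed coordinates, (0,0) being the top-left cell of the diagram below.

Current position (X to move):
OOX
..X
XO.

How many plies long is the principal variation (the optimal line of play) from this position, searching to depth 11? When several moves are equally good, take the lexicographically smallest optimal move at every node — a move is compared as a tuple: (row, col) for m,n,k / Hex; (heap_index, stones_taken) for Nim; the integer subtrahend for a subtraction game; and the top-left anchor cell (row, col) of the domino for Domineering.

PV length from [OOX/..X/XO.]: 3 plies

[OOX/..X/XO.] X move#1: (1,0):+1/OOX/X.X/XO.*, (1,1):+1/OOX/.XX/XO., (2,2):+1/OOX/..X/XOX
[OOX/X.X/XO.] O move#2: (1,1):-1/OOX/XOX/XO.*, (2,2):-1/OOX/X.X/XOO
[OOX/XOX/XO.] X move#3: (2,2):+1/OOX/XOX/XOX*
[OOX/XOX/XOX] end (terminal -1, O#4); searched OOX/..X/XO. to 11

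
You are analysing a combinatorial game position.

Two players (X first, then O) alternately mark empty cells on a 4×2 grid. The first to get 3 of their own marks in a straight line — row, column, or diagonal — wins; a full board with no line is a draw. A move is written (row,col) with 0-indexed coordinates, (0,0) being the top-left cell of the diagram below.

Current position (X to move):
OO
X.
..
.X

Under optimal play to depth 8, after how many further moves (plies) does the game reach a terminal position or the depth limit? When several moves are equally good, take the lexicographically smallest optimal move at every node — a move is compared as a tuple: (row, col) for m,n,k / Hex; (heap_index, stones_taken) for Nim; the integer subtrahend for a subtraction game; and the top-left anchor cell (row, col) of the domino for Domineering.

PV length from [OO/X./../.X]: 4 plies

[OO/X./../.X] X move#1: (1,1):+0/OO/XX/../.X*, (2,0):+0/OO/X./X./.X, (2,1):+0/OO/X./.X/.X, (3,0):+0/OO/X./../XX
[OO/XX/../.X] O move#2: (2,0):-1/OO/XX/O./.X, (2,1):+0/OO/XX/.O/.X*, (3,0):-1/OO/XX/../OX
[OO/XX/.O/.X] X move#3: (2,0):+0/OO/XX/XO/.X*, (3,0):+0/OO/XX/.O/XX
[OO/XX/XO/.X] O move#4: (3,0):+0/OO/XX/XO/OX*
[OO/XX/XO/OX] end (terminal +0, X#5); searched OO/X./../.X to 8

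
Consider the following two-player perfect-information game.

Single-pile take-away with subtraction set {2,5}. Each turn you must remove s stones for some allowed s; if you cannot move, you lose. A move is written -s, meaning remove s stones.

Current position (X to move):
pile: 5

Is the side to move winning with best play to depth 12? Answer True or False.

p1 X@[5]: -2[3]-1 -5[0]+1*
p2 O@[0] terminal -1; root [5] d12

X winning at [5]: True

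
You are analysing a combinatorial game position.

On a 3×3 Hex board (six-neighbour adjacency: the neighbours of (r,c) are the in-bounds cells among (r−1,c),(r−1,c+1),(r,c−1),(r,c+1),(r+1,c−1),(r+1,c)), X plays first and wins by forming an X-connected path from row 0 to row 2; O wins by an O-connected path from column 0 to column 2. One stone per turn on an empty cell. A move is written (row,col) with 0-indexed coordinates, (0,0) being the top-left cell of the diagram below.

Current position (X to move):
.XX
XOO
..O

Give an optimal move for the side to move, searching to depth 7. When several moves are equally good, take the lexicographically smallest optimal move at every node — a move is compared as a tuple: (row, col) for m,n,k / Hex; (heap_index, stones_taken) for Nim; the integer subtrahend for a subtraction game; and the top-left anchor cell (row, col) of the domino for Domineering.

p1 X@[.XX/XOO/..O]: (0,0)[XXX/XOO/..O]-1 (2,0)[.XX/XOO/X.O]+1* (2,1)[.XX/XOO/.XO]-1
p2 O@[.XX/XOO/X.O] terminal -1; root [.XX/XOO/..O] d7

X's best at [.XX/XOO/..O]: (2,0)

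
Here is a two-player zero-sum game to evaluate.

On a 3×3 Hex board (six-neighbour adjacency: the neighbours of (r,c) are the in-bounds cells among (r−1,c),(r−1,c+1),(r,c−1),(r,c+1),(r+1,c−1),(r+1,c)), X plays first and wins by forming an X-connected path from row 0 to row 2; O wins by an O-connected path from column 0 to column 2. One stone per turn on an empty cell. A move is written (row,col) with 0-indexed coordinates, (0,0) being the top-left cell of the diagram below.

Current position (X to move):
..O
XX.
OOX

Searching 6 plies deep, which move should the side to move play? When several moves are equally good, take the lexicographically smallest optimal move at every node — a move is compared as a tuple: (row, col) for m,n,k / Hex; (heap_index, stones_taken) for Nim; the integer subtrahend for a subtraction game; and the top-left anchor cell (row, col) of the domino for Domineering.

X's best at [..O/XX./OOX]: (1,2)

p1 X@[..O/XX./OOX]: (0,0)[X.O/XX./OOX]-1 (0,1)[.XO/XX./OOX]-1 (1,2)[..O/XXX/OOX]+1*
p2 O@[..O/XXX/OOX]: (0,0)[O.O/XXX/OOX]-1* (0,1)[.OO/XXX/OOX]-1
p3 X@[O.O/XXX/OOX]: (0,1)[OXO/XXX/OOX]+1*
p4 O@[OXO/XXX/OOX] terminal -1; root [..O/XX./OOX] d6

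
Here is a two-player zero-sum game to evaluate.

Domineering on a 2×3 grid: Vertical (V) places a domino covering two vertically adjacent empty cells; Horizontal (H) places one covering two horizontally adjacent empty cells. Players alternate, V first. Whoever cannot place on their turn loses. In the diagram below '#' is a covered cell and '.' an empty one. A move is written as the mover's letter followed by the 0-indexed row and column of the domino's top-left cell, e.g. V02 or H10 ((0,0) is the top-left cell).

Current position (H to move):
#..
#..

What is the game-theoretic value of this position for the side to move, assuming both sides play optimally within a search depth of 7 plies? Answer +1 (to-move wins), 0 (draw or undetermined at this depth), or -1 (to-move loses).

value(#../#.., H) = +1

[#../#..] H move#1: H01:+1/###/#..*, H11:+1/#../###
[###/#..] end (terminal -1, V#2); searched #../#.. to 7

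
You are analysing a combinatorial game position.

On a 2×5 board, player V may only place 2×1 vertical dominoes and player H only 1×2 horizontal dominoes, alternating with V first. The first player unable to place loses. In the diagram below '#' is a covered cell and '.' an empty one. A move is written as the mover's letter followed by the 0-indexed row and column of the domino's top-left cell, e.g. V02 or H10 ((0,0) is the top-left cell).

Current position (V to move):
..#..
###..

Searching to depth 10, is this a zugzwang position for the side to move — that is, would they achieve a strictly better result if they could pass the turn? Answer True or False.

p1 V@[..#../###..]: V03[..##./####.]+1* V04[..#.#/###.#]+1
p2 H@[..##./####.]: H00[####./####.]-1*
p3 V@[####./####.]: V04[#####/#####]+1*
p4 H@[#####/#####] terminal -1; root [..#../###..] d10
suppose V passes — search the same position with H to move:
pass> p1 H@[..#../###..]: H00[###../###..]-1 H03[..###/###..]+1* H13[..#../#####]+1
pass> p2 V@[..###/###..] terminal -1; root [..#../###..] d10
for V: play +1, pass -1

zugzwang(..#../###.., V) = False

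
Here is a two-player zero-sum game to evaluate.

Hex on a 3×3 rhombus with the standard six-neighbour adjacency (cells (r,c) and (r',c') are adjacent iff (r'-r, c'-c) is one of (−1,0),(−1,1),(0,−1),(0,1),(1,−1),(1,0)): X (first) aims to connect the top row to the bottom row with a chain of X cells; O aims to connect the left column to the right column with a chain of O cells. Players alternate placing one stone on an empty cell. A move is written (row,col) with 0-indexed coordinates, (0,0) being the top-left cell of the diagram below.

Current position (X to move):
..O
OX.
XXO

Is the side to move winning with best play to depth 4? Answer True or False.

X winning at [..O/OX./XXO]: True

ply 1, X at ..O/OX./XXO | (0,0)=-1→X.O/OX./XXO; (0,1)=+1→.XO/OX./XXO*; (1,2)=-1→..O/OXX/XXO
ply 2: .XO/OX./XXO is terminal -1 (O); from ..O/OX./XXO depth 4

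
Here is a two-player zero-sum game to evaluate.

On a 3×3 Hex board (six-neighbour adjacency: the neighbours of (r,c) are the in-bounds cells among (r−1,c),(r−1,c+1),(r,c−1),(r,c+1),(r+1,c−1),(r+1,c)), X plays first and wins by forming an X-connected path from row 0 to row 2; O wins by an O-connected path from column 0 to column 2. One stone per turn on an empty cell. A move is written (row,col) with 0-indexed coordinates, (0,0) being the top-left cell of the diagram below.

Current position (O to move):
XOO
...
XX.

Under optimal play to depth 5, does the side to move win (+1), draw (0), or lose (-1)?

value(XOO/.../XX., O) = +1

p1 O@[XOO/.../XX.]: (1,0)[XOO/O../XX.]+1* (1,1)[XOO/.O./XX.]-1 (1,2)[XOO/..O/XX.]-1 (2,2)[XOO/.../XXO]-1
p2 X@[XOO/O../XX.] terminal -1; root [XOO/.../XX.] d5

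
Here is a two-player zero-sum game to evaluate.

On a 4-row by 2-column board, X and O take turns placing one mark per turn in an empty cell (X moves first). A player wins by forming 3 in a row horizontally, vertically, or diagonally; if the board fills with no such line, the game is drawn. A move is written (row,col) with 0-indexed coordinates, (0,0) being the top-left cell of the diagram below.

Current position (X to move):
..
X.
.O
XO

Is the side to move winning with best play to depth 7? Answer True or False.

X winning at [../X./.O/XO]: True

[../X./.O/XO] X move#1: (0,0):-1/X./X./.O/XO, (0,1):-1/.X/X./.O/XO, (1,1):+0/../XX/.O/XO, (2,0):+1/../X./XO/XO*
[../X./XO/XO] end (terminal -1, O#2); searched ../X./.O/XO to 7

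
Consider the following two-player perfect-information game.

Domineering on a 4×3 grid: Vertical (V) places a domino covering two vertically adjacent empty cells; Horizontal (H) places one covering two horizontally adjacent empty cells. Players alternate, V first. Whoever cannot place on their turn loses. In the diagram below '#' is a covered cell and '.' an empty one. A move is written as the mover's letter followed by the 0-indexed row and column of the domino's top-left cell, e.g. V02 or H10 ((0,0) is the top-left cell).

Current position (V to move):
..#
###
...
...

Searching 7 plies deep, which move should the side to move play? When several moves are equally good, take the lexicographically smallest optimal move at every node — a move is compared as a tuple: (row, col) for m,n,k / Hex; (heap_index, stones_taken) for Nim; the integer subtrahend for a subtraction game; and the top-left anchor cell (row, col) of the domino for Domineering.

V's best at [..#/###/.../...]: V21

ply 1, V at ..#/###/.../... | V20=-1→..#/###/#../#..; V21=+1→..#/###/.#./.#.*; V22=-1→..#/###/..#/..#
ply 2, H at ..#/###/.#./.#. | H00=-1→###/###/.#./.#.*
ply 3, V at ###/###/.#./.#. | V20=+1→###/###/##./##.*; V22=+1→###/###/.##/.##
ply 4: ###/###/##./##. is terminal -1 (H); from ..#/###/.../... depth 7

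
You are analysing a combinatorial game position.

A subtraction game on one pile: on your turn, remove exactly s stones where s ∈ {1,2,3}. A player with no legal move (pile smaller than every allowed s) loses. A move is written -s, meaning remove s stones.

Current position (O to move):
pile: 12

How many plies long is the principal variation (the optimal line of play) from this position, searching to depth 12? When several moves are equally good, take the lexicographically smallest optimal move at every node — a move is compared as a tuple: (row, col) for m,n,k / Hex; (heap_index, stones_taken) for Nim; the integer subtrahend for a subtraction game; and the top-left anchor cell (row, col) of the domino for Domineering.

PV length from [12]: 6 plies

p1 O@[12]: -1[11]-1* -2[10]-1 -3[9]-1
p2 X@[11]: -1[10]-1 -2[9]-1 -3[8]+1*
p3 O@[8]: -1[7]-1* -2[6]-1 -3[5]-1
p4 X@[7]: -1[6]-1 -2[5]-1 -3[4]+1*
p5 O@[4]: -1[3]-1* -2[2]-1 -3[1]-1
p6 X@[3]: -1[2]-1 -2[1]-1 -3[0]+1*
p7 O@[0] terminal -1; root [12] d12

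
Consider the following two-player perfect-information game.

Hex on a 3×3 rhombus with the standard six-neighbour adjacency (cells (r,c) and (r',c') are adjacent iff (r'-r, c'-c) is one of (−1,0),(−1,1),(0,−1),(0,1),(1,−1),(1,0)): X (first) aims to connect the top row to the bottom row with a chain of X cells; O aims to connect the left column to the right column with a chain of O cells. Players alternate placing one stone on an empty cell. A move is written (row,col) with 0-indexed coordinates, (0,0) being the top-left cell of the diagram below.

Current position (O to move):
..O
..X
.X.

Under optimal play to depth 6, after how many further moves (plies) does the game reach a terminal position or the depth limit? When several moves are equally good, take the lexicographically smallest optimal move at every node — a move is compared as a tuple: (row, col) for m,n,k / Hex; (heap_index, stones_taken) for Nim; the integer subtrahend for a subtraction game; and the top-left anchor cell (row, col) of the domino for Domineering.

p1 O@[..O/..X/.X.]: (0,0)[O.O/..X/.X.]+1* (0,1)[.OO/..X/.X.]+1 (1,0)[..O/O.X/.X.]+1 (1,1)[..O/.OX/.X.]+1 (2,0)[..O/..X/OX.]+1 (2,2)[..O/..X/.XO]-1
p2 X@[O.O/..X/.X.]: (0,1)[OXO/..X/.X.]-1* (1,0)[O.O/X.X/.X.]-1 (1,1)[O.O/.XX/.X.]-1 (2,0)[O.O/..X/XX.]-1 (2,2)[O.O/..X/.XX]-1
p3 O@[OXO/..X/.X.]: (1,0)[OXO/O.X/.X.]-1 (1,1)[OXO/.OX/.X.]+1* (2,0)[OXO/..X/OX.]-1 (2,2)[OXO/..X/.XO]-1
p4 X@[OXO/.OX/.X.]: (1,0)[OXO/XOX/.X.]-1* (2,0)[OXO/.OX/XX.]-1 (2,2)[OXO/.OX/.XX]-1
p5 O@[OXO/XOX/.X.]: (2,0)[OXO/XOX/OX.]+1* (2,2)[OXO/XOX/.XO]-1
p6 X@[OXO/XOX/OX.] terminal -1; root [..O/..X/.X.] d6

PV length from [..O/..X/.X.]: 5 plies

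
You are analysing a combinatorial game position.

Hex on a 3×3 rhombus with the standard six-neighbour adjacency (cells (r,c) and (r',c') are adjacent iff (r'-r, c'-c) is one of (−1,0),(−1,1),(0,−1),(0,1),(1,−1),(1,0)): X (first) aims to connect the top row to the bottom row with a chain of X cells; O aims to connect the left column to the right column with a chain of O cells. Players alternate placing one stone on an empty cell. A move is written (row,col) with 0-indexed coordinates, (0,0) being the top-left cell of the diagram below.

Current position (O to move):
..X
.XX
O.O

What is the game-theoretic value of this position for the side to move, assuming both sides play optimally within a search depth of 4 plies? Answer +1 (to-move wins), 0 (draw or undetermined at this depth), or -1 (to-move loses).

value(..X/.XX/O.O, O) = +1

p1 O@[..X/.XX/O.O]: (0,0)[O.X/.XX/O.O]-1 (0,1)[.OX/.XX/O.O]-1 (1,0)[..X/OXX/O.O]-1 (2,1)[..X/.XX/OOO]+1*
p2 X@[..X/.XX/OOO] terminal -1; root [..X/.XX/O.O] d4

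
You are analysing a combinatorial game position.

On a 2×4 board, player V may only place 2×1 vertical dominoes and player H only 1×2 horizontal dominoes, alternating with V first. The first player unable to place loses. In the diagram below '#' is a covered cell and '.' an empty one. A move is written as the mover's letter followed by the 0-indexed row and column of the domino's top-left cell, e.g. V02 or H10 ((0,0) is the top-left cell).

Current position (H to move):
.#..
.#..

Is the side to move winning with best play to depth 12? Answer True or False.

ply 1, H at .#../.#.. | H02=+1→.###/.#..*; H12=+1→.#../.###
ply 2, V at .###/.#.. | V00=-1→####/##..*
ply 3, H at ####/##.. | H12=+1→####/####*
ply 4: ####/#### is terminal -1 (V); from .#../.#.. depth 12

H winning at [.#../.#..]: True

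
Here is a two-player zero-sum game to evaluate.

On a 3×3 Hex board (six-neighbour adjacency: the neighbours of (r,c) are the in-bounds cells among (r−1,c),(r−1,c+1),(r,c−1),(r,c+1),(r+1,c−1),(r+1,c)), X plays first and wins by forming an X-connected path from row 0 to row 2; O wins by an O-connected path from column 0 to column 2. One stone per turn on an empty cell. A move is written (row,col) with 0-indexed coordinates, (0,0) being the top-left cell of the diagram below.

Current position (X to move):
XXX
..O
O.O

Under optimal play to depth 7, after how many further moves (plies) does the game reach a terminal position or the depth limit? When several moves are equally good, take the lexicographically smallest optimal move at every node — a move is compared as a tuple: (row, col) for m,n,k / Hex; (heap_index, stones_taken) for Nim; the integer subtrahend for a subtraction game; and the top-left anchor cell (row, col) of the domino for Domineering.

[XXX/..O/O.O] X move#1: (1,0):-1/XXX/X.O/O.O*, (1,1):-1/XXX/.XO/O.O, (2,1):-1/XXX/..O/OXO
[XXX/X.O/O.O] O move#2: (1,1):+1/XXX/XOO/O.O*, (2,1):+1/XXX/X.O/OOO
[XXX/XOO/O.O] end (terminal -1, X#3); searched XXX/..O/O.O to 7

PV length from [XXX/..O/O.O]: 2 plies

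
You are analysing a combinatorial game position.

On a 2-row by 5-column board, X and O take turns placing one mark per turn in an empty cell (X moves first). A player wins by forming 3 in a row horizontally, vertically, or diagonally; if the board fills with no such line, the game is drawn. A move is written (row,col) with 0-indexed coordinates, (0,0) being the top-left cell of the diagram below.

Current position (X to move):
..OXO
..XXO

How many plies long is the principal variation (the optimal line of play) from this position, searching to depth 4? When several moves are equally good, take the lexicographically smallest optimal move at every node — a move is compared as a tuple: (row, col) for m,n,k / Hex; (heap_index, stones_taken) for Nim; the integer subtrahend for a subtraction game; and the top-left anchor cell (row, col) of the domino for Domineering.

PV length from [..OXO/..XXO]: 1 ply

p1 X@[..OXO/..XXO]: (0,0)[X.OXO/..XXO]+0 (0,1)[.XOXO/..XXO]+0 (1,0)[..OXO/X.XXO]+0 (1,1)[..OXO/.XXXO]+1*
p2 O@[..OXO/.XXXO] terminal -1; root [..OXO/..XXO] d4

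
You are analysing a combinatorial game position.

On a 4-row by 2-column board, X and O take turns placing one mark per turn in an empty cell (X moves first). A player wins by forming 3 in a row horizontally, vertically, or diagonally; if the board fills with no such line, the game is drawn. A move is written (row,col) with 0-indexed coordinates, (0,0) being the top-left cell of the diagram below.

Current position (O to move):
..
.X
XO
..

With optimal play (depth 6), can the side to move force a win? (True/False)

ply 1, O at ../.X/XO/.. | (0,0)=+0→O./.X/XO/..*; (0,1)=-1→.O/.X/XO/..; (1,0)=+0→../OX/XO/..; (3,0)=+0→../.X/XO/O.; (3,1)=-1→../.X/XO/.O
ply 2, X at O./.X/XO/.. | (0,1)=+0→OX/.X/XO/..*; (1,0)=+0→O./XX/XO/..; (3,0)=+0→O./.X/XO/X.; (3,1)=+0→O./.X/XO/.X
ply 3, O at OX/.X/XO/.. | (1,0)=+0→OX/OX/XO/..*; (3,0)=+0→OX/.X/XO/O.; (3,1)=+0→OX/.X/XO/.O
ply 4, X at OX/OX/XO/.. | (3,0)=+0→OX/OX/XO/X.*; (3,1)=+0→OX/OX/XO/.X
ply 5, O at OX/OX/XO/X. | (3,1)=+0→OX/OX/XO/XO*
ply 6: OX/OX/XO/XO is terminal +0 (X); from ../.X/XO/.. depth 6

O winning at [../.X/XO/..]: False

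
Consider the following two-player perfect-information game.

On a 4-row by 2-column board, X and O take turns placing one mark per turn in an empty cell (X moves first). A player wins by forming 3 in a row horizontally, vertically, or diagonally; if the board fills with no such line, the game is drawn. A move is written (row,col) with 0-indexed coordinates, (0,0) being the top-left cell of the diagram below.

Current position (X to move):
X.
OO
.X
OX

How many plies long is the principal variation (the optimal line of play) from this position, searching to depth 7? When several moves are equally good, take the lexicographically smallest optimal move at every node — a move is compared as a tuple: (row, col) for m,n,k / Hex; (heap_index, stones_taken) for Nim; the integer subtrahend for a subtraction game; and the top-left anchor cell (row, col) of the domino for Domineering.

p1 X@[X./OO/.X/OX]: (0,1)[XX/OO/.X/OX]-1 (2,0)[X./OO/XX/OX]+0*
p2 O@[X./OO/XX/OX]: (0,1)[XO/OO/XX/OX]+0*
p3 X@[XO/OO/XX/OX] terminal +0; root [X./OO/.X/OX] d7

PV length from [X./OO/.X/OX]: 2 plies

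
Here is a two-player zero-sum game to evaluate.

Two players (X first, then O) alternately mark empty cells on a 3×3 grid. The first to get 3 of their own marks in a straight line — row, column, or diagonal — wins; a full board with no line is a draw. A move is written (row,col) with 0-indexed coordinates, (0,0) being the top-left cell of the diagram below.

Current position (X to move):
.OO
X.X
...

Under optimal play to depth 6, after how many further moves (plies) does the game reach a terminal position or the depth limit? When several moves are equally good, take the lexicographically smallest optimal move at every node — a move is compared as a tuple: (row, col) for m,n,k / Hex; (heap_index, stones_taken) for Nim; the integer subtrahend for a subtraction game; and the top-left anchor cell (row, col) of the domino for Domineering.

PV length from [.OO/X.X/...]: 3 plies

p1 X@[.OO/X.X/...]: (0,0)[XOO/X.X/...]+1* (1,1)[.OO/XXX/...]+1 (2,0)[.OO/X.X/X..]-1 (2,1)[.OO/X.X/.X.]-1 (2,2)[.OO/X.X/..X]-1
p2 O@[XOO/X.X/...]: (1,1)[XOO/XOX/...]-1* (2,0)[XOO/X.X/O..]-1 (2,1)[XOO/X.X/.O.]-1 (2,2)[XOO/X.X/..O]-1
p3 X@[XOO/XOX/...]: (2,0)[XOO/XOX/X..]+1* (2,1)[XOO/XOX/.X.]-1 (2,2)[XOO/XOX/..X]-1
p4 O@[XOO/XOX/X..] terminal -1; root [.OO/X.X/...] d6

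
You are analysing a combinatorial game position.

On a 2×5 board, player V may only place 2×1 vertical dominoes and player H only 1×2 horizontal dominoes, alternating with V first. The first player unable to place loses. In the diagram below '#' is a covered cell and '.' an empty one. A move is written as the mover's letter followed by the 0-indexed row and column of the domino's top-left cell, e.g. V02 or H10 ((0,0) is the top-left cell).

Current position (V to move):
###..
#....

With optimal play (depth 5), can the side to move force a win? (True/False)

V winning at [###../#....]: True

[###../#....] V move#1: V03:+1/####./#..#.*, V04:-1/###.#/#...#
[####./#..#.] H move#2: H11:-1/####./####.*
[####./####.] V move#3: V04:+1/#####/#####*
[#####/#####] end (terminal -1, H#4); searched ###../#.... to 5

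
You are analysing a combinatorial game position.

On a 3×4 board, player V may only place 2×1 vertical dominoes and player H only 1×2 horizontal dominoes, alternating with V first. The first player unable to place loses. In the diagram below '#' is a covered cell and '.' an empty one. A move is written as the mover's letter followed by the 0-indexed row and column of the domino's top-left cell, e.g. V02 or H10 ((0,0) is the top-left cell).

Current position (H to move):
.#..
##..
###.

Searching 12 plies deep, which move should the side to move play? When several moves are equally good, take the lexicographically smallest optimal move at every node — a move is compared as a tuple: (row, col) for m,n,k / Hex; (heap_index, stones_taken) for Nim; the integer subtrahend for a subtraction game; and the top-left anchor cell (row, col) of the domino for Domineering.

ply 1, H at .#../##../###. | H02=-1→.###/##../###.; H12=+1→.#../####/###.*
ply 2: .#../####/###. is terminal -1 (V); from .#../##../###. depth 12

H's best at [.#../##../###.]: H12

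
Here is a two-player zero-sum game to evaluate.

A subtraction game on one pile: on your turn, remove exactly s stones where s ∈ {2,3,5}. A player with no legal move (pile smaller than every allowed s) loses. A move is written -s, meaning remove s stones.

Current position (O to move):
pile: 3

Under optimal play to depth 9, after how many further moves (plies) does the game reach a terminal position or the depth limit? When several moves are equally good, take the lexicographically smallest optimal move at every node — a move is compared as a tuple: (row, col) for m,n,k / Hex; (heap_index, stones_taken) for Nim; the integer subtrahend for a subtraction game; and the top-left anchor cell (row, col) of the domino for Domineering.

PV length from [3]: 1 ply

p1 O@[3]: -2[1]+1* -3[0]+1
p2 X@[1] terminal -1; root [3] d9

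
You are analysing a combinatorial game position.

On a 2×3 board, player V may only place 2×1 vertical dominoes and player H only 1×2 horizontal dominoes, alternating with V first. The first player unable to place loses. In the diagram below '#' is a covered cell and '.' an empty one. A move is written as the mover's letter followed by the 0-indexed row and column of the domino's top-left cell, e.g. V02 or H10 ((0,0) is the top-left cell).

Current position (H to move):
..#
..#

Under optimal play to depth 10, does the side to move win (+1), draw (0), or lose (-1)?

value(..#/..#, H) = +1

ply 1, H at ..#/..# | H00=+1→###/..#*; H10=+1→..#/###
ply 2: ###/..# is terminal -1 (V); from ..#/..# depth 10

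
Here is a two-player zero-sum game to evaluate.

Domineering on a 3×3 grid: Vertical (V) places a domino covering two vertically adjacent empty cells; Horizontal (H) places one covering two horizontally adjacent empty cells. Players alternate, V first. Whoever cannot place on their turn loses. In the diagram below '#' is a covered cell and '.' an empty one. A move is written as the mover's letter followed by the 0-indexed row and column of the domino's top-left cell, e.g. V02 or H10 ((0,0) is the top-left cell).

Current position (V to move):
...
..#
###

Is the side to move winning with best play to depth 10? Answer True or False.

p1 V@[.../..#/###]: V00[#../#.#/###]-1 V01[.#./.##/###]+1*
p2 H@[.#./.##/###] terminal -1; root [.../..#/###] d10

V winning at [.../..#/###]: True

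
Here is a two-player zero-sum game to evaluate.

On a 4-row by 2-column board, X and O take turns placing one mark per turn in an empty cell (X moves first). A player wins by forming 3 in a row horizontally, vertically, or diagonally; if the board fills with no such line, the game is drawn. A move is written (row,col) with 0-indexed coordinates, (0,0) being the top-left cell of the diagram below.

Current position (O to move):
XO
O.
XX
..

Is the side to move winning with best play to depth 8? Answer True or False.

O winning at [XO/O./XX/..]: False

ply 1, O at XO/O./XX/.. | (1,1)=+0→XO/OO/XX/..*; (3,0)=+0→XO/O./XX/O.; (3,1)=+0→XO/O./XX/.O
ply 2, X at XO/OO/XX/.. | (3,0)=+0→XO/OO/XX/X.*; (3,1)=+0→XO/OO/XX/.X
ply 3, O at XO/OO/XX/X. | (3,1)=+0→XO/OO/XX/XO*
ply 4: XO/OO/XX/XO is terminal +0 (X); from XO/O./XX/.. depth 8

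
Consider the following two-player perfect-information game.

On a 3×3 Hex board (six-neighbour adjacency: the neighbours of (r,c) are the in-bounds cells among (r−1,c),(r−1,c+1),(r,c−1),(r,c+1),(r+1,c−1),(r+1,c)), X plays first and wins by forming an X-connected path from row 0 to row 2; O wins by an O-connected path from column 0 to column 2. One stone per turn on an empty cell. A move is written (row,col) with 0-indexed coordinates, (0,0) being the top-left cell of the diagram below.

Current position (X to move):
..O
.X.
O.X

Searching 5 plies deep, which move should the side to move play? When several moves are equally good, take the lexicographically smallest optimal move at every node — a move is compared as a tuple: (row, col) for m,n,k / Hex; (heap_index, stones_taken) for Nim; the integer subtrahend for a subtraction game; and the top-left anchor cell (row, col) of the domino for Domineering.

X's best at [..O/.X./O.X]: (0,0)

[..O/.X./O.X] X move#1: (0,0):+1/X.O/.X./O.X*, (0,1):+1/.XO/.X./O.X, (1,0):+1/..O/XX./O.X, (1,2):-1/..O/.XX/O.X, (2,1):-1/..O/.X./OXX
[X.O/.X./O.X] O move#2: (0,1):-1/XOO/.X./O.X*, (1,0):-1/X.O/OX./O.X, (1,2):-1/X.O/.XO/O.X, (2,1):-1/X.O/.X./OOX
[XOO/.X./O.X] X move#3: (1,0):+1/XOO/XX./O.X*, (1,2):-1/XOO/.XX/O.X, (2,1):-1/XOO/.X./OXX
[XOO/XX./O.X] O move#4: (1,2):-1/XOO/XXO/O.X*, (2,1):-1/XOO/XX./OOX
[XOO/XXO/O.X] X move#5: (2,1):+1/XOO/XXO/OXX*
[XOO/XXO/OXX] end (terminal -1, O#6); searched ..O/.X./O.X to 5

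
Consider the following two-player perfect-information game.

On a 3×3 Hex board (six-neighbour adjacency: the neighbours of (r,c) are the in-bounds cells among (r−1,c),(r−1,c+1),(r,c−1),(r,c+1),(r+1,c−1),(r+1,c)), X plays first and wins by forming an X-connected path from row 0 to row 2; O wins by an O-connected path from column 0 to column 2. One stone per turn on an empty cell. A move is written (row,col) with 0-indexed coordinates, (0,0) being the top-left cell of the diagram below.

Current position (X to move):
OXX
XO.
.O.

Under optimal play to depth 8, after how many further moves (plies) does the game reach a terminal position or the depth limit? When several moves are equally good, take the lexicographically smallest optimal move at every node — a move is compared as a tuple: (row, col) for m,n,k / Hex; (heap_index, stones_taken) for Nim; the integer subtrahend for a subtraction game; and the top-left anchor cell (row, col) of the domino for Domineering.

PV length from [OXX/XO./.O.]: 3 plies

ply 1, X at OXX/XO./.O. | (1,2)=+1→OXX/XOX/.O.*; (2,0)=+1→OXX/XO./XO.; (2,2)=+1→OXX/XO./.OX
ply 2, O at OXX/XOX/.O. | (2,0)=-1→OXX/XOX/OO.*; (2,2)=-1→OXX/XOX/.OO
ply 3, X at OXX/XOX/OO. | (2,2)=+1→OXX/XOX/OOX*
ply 4: OXX/XOX/OOX is terminal -1 (O); from OXX/XO./.O. depth 8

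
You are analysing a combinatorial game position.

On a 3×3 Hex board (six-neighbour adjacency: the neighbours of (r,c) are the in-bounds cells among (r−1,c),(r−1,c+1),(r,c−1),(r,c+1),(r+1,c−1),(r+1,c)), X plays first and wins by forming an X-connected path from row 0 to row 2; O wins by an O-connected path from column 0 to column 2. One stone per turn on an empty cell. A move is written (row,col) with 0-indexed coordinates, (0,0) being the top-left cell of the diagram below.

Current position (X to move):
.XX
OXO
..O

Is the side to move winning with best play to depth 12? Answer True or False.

[.XX/OXO/..O] X move#1: (0,0):+1/XXX/OXO/..O*, (2,0):+1/.XX/OXO/X.O, (2,1):+1/.XX/OXO/.XO
[XXX/OXO/..O] O move#2: (2,0):-1/XXX/OXO/O.O*, (2,1):-1/XXX/OXO/.OO
[XXX/OXO/O.O] X move#3: (2,1):+1/XXX/OXO/OXO*
[XXX/OXO/OXO] end (terminal -1, O#4); searched .XX/OXO/..O to 12

X winning at [.XX/OXO/..O]: True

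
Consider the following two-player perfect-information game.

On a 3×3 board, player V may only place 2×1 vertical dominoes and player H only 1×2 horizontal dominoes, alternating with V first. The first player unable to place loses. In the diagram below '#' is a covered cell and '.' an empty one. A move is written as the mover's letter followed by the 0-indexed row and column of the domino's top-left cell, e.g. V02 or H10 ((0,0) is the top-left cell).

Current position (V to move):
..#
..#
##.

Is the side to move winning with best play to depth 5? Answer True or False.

V winning at [..#/..#/##.]: True

ply 1, V at ..#/..#/##. | V00=+1→#.#/#.#/##.*; V01=+1→.##/.##/##.
ply 2: #.#/#.#/##. is terminal -1 (H); from ..#/..#/##. depth 5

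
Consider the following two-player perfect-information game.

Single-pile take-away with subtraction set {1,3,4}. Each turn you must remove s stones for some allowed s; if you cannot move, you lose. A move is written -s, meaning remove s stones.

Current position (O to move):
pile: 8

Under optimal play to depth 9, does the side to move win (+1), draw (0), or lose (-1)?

value(8, O) = +1

ply 1, O at 8 | -1=+1→7*; -3=-1→5; -4=-1→4
ply 2, X at 7 | -1=-1→6*; -3=-1→4; -4=-1→3
ply 3, O at 6 | -1=-1→5; -3=-1→3; -4=+1→2*
ply 4, X at 2 | -1=-1→1*
ply 5, O at 1 | -1=+1→0*
ply 6: 0 is terminal -1 (X); from 8 depth 9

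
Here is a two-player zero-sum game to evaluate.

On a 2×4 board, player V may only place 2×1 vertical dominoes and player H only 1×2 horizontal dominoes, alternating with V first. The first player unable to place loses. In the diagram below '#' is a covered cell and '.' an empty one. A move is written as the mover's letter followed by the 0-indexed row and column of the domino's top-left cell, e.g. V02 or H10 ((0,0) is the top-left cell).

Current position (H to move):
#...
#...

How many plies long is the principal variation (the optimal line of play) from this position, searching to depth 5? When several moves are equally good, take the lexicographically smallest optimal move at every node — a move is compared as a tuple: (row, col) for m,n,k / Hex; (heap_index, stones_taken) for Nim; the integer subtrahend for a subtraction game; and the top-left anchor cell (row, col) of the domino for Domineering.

PV length from [#.../#...]: 3 plies

[#.../#...] H move#1: H01:+1/###./#...*, H02:+1/#.##/#..., H11:+1/#.../###., H12:+1/#.../#.##
[###./#...] V move#2: V03:-1/####/#..#*
[####/#..#] H move#3: H11:+1/####/####*
[####/####] end (terminal -1, V#4); searched #.../#... to 5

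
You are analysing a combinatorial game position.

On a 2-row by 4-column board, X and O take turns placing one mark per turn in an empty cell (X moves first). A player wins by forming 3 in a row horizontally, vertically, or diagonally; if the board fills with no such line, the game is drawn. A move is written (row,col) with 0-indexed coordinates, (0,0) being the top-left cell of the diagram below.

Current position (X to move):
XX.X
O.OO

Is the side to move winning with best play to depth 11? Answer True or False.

ply 1, X at XX.X/O.OO | (0,2)=+1→XXXX/O.OO*; (1,1)=+0→XX.X/OXOO
ply 2: XXXX/O.OO is terminal -1 (O); from XX.X/O.OO depth 11

X winning at [XX.X/O.OO]: True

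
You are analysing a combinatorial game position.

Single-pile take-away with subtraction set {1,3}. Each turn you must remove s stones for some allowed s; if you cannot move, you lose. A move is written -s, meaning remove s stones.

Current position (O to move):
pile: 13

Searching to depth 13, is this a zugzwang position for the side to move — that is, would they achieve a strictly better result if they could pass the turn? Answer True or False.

zugzwang(13, O) = False

p1 O@[13]: -1[12]+1* -3[10]+1
p2 X@[12]: -1[11]-1* -3[9]-1
p3 O@[11]: -1[10]+1* -3[8]+1
p4 X@[10]: -1[9]-1* -3[7]-1
p5 O@[9]: -1[8]+1* -3[6]+1
p6 X@[8]: -1[7]-1* -3[5]-1
p7 O@[7]: -1[6]+1* -3[4]+1
p8 X@[6]: -1[5]-1* -3[3]-1
p9 O@[5]: -1[4]+1* -3[2]+1
p10 X@[4]: -1[3]-1* -3[1]-1
p11 O@[3]: -1[2]+1* -3[0]+1
p12 X@[2]: -1[1]-1*
p13 O@[1]: -1[0]+1*
p14 X@[0] terminal -1; root [13] d13
pass branch (X moves first from the same position):
  | p1 X@[13]: -1[12]+1* -3[10]+1
  | p2 O@[12]: -1[11]-1* -3[9]-1
  | p3 X@[11]: -1[10]+1* -3[8]+1
  | p4 O@[10]: -1[9]-1* -3[7]-1
  | p5 X@[9]: -1[8]+1* -3[6]+1
  | p6 O@[8]: -1[7]-1* -3[5]-1
  | p7 X@[7]: -1[6]+1* -3[4]+1
  | p8 O@[6]: -1[5]-1* -3[3]-1
  | p9 X@[5]: -1[4]+1* -3[2]+1
  | p10 O@[4]: -1[3]-1* -3[1]-1
  | p11 X@[3]: -1[2]+1* -3[0]+1
  | p12 O@[2]: -1[1]-1*
  | p13 X@[1]: -1[0]+1*
  | p14 O@[0] terminal -1; root [13] d13
O moving scores +1; O passing scores -1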